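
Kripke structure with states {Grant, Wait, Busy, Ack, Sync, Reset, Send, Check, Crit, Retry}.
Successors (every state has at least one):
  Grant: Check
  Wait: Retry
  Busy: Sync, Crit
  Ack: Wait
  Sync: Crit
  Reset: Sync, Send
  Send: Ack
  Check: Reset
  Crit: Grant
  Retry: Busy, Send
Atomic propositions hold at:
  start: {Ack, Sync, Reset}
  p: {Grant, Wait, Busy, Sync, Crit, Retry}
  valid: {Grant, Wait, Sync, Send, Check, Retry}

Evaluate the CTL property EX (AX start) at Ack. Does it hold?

Sat(AX start) = {s : every successor in {Ack, Sync, Reset}} = {Send, Check}
Sat(EX (AX start)) = {s : some successor in {Send, Check}} = {Grant, Reset, Retry}
Ack ∉ Sat(EX (AX start)) = {Grant, Reset, Retry}, so the formula does not hold at Ack.

No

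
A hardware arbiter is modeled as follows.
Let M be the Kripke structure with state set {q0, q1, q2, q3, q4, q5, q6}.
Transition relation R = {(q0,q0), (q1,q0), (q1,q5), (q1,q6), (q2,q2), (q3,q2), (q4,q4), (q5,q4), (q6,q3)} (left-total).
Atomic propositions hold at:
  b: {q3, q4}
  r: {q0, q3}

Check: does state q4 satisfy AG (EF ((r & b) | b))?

Yes

Sat(r & b) = {q3}
Sat((r & b) | b) = {q3, q4}
EF ((r & b) | b): least fixpoint, start Z0 = {q3, q4}, add states with some successor in Z. Z1 = {q3, q4, q5, q6}; Z2 = {q1, q3, q4, q5, q6}; fixed.
Sat(EF ((r & b) | b)) = {q1, q3, q4, q5, q6}
AG (EF ((r & b) | b)): greatest fixpoint, start Z0 = {q1, q3, q4, q5, q6}, keep only states in Sat with every successor in Z. Z1 = {q4, q5, q6}; Z2 = {q4, q5}; fixed.
Sat(AG (EF ((r & b) | b))) = {q4, q5}
q4 ∈ Sat(AG (EF ((r & b) | b))) = {q4, q5}, so the formula holds at q4.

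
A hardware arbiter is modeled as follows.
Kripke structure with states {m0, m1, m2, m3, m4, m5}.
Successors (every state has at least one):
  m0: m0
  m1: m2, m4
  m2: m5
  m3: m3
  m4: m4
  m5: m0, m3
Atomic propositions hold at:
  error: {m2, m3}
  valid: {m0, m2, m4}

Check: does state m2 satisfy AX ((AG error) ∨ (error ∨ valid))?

No

AG error: greatest fixpoint, start Z0 = {m2, m3}, keep only states in Sat with every successor in Z. Z1 = {m3}; fixed.
Sat(AG error) = {m3}
Sat(error ∨ valid) = {m0, m2, m3, m4}
Sat((AG error) ∨ (error ∨ valid)) = {m0, m2, m3, m4}
Sat(AX ((AG error) ∨ (error ∨ valid))) = {s : every successor in {m0, m2, m3, m4}} = {m0, m1, m3, m4, m5}
m2 ∉ Sat(AX ((AG error) ∨ (error ∨ valid))) = {m0, m1, m3, m4, m5}, so the formula does not hold at m2.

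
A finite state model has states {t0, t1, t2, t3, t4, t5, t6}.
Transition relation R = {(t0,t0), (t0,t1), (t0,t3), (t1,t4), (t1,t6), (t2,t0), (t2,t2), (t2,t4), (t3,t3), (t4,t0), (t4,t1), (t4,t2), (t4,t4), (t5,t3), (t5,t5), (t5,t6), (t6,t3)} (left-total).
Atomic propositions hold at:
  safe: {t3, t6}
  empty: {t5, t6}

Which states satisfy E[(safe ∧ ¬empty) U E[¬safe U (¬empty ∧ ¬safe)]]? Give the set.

{t0, t1, t2, t4}

Sat(¬empty) = {t0, t1, t2, t3, t4}
Sat(safe ∧ ¬empty) = {t3}
Sat(¬safe) = {t0, t1, t2, t4, t5}
Sat(¬empty ∧ ¬safe) = {t0, t1, t2, t4}
E[¬safe U (¬empty ∧ ¬safe)]: least fixpoint, start Z0 = Sat((¬empty ∧ ¬safe)) = {t0, t1, t2, t4}, add states in Sat(¬safe) with some successor in Z. Already a fixed point.
Sat(E[¬safe U (¬empty ∧ ¬safe)]) = {t0, t1, t2, t4}
E[(safe ∧ ¬empty) U E[¬safe U (¬empty ∧ ¬safe)]]: least fixpoint, start Z0 = Sat(E[¬safe U (¬empty ∧ ¬safe)]) = {t0, t1, t2, t4}, add states in Sat(safe ∧ ¬empty) with some successor in Z. Already a fixed point.
Sat(E[(safe ∧ ¬empty) U E[¬safe U (¬empty ∧ ¬safe)]]) = {t0, t1, t2, t4}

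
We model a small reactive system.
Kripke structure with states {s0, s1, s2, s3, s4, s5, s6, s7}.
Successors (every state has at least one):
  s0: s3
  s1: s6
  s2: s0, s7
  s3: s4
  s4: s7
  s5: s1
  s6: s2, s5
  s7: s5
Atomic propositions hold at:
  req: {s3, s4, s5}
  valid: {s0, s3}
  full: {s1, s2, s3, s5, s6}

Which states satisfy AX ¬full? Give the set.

{s2, s3, s4}

Sat(¬full) = {s0, s4, s7}
Sat(AX ¬full) = {s : every successor in {s0, s4, s7}} = {s2, s3, s4}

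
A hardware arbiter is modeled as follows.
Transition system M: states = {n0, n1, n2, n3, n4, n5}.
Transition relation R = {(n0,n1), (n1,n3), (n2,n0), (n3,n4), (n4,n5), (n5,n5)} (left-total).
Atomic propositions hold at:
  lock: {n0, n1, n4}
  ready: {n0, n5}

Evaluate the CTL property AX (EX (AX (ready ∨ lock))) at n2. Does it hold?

No

Sat(ready ∨ lock) = {n0, n1, n4, n5}
Sat(AX (ready ∨ lock)) = {s : every successor in {n0, n1, n4, n5}} = {n0, n2, n3, n4, n5}
Sat(EX (AX (ready ∨ lock))) = {s : some successor in {n0, n2, n3, n4, n5}} = {n1, n2, n3, n4, n5}
Sat(AX (EX (AX (ready ∨ lock)))) = {s : every successor in {n1, n2, n3, n4, n5}} = {n0, n1, n3, n4, n5}
n2 ∉ Sat(AX (EX (AX (ready ∨ lock)))) = {n0, n1, n3, n4, n5}, so the formula does not hold at n2.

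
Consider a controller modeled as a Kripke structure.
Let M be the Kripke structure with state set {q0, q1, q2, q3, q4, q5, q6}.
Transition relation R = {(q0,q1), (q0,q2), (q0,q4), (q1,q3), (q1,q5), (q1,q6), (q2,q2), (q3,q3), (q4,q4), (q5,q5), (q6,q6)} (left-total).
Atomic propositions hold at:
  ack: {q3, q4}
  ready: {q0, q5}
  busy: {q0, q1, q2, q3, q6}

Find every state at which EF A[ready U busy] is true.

{q0, q1, q2, q3, q6}

A[ready U busy]: least fixpoint, start Z0 = Sat(busy) = {q0, q1, q2, q3, q6}, add states in Sat(ready) with every successor in Z. Already a fixed point.
Sat(A[ready U busy]) = {q0, q1, q2, q3, q6}
EF A[ready U busy]: least fixpoint, start Z0 = {q0, q1, q2, q3, q6}, add states with some successor in Z. Already a fixed point.
Sat(EF A[ready U busy]) = {q0, q1, q2, q3, q6}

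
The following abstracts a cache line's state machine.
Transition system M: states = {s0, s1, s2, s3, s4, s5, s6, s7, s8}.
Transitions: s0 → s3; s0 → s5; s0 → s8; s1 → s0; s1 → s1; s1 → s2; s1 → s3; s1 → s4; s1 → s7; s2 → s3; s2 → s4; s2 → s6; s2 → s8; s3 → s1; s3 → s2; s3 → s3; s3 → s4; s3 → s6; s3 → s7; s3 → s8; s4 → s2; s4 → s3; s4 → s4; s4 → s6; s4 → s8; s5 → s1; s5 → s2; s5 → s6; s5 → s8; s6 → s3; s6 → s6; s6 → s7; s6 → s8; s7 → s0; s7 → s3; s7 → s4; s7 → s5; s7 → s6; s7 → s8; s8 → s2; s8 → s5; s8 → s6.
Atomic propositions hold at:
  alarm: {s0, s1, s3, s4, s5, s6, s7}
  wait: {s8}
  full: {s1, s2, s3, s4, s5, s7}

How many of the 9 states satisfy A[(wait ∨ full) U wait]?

1

Sat(wait ∨ full) = {s1, s2, s3, s4, s5, s7, s8}
A[(wait ∨ full) U wait]: least fixpoint, start Z0 = Sat(wait) = {s8}, add states in Sat(wait ∨ full) with every successor in Z. Already a fixed point.
Sat(A[(wait ∨ full) U wait]) = {s8}
|Sat(A[(wait ∨ full) U wait])| = |{s8}| = 1.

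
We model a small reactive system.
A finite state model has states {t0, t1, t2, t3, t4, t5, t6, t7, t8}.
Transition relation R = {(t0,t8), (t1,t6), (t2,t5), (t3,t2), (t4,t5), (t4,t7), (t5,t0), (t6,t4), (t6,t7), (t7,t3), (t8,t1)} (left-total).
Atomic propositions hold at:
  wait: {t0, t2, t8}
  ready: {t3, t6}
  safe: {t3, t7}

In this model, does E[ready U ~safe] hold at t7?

No

Sat(~safe) = {t0, t1, t2, t4, t5, t6, t8}
E[ready U ~safe]: least fixpoint, start Z0 = Sat(~safe) = {t0, t1, t2, t4, t5, t6, t8}, add states in Sat(ready) with some successor in Z. Z1 = {t0, t1, t2, t3, t4, t5, t6, t8}; fixed.
Sat(E[ready U ~safe]) = {t0, t1, t2, t3, t4, t5, t6, t8}
t7 ∉ Sat(E[ready U ~safe]) = {t0, t1, t2, t3, t4, t5, t6, t8}, so the formula does not hold at t7.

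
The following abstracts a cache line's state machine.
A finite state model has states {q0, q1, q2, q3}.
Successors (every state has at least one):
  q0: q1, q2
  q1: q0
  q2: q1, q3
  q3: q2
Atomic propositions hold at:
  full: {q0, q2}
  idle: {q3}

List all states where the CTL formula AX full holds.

{q1, q3}

Sat(AX full) = {s : every successor in {q0, q2}} = {q1, q3}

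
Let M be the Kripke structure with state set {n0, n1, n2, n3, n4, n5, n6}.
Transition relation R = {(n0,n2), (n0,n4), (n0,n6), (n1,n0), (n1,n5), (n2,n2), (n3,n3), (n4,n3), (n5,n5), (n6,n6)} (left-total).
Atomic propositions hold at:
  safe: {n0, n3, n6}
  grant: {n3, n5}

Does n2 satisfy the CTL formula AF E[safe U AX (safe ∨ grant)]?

No

Sat(safe ∨ grant) = {n0, n3, n5, n6}
Sat(AX (safe ∨ grant)) = {s : every successor in {n0, n3, n5, n6}} = {n1, n3, n4, n5, n6}
E[safe U AX (safe ∨ grant)]: least fixpoint, start Z0 = Sat(AX (safe ∨ grant)) = {n1, n3, n4, n5, n6}, add states in Sat(safe) with some successor in Z. Z1 = {n0, n1, n3, n4, n5, n6}; fixed.
Sat(E[safe U AX (safe ∨ grant)]) = {n0, n1, n3, n4, n5, n6}
AF E[safe U AX (safe ∨ grant)]: least fixpoint, start Z0 = {n0, n1, n3, n4, n5, n6}, add states with every successor in Z. Already a fixed point.
Sat(AF E[safe U AX (safe ∨ grant)]) = {n0, n1, n3, n4, n5, n6}
n2 ∉ Sat(AF E[safe U AX (safe ∨ grant)]) = {n0, n1, n3, n4, n5, n6}, so the formula does not hold at n2.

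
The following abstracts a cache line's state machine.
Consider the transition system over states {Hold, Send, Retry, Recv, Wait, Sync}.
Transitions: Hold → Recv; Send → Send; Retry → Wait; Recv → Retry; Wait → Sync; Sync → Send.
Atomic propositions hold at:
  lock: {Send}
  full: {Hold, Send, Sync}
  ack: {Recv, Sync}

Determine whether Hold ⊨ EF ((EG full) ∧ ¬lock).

EG full: greatest fixpoint, start Z0 = {Hold, Send, Sync}, keep only states in Sat with some successor in Z. Z1 = {Send, Sync}; fixed.
Sat(EG full) = {Send, Sync}
Sat(¬lock) = {Hold, Retry, Recv, Wait, Sync}
Sat((EG full) ∧ ¬lock) = {Sync}
EF ((EG full) ∧ ¬lock): least fixpoint, start Z0 = {Sync}, add states with some successor in Z. Z1 = {Wait, Sync}; Z2 = {Retry, Wait, Sync}; Z3 = {Retry, Recv, Wait, Sync}; Z4 = {Hold, Retry, Recv, Wait, Sync}; fixed.
Sat(EF ((EG full) ∧ ¬lock)) = {Hold, Retry, Recv, Wait, Sync}
Hold ∈ Sat(EF ((EG full) ∧ ¬lock)) = {Hold, Retry, Recv, Wait, Sync}, so the formula holds at Hold.

Yes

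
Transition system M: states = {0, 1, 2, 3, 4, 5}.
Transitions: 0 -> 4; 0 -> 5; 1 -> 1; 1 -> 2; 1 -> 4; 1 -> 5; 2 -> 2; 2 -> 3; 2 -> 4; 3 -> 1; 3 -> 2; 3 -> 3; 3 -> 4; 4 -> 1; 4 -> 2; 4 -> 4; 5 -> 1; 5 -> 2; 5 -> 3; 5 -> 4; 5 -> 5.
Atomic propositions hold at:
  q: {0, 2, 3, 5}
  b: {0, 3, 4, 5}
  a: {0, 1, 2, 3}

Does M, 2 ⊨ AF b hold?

AF b: least fixpoint, start Z0 = {0, 3, 4, 5}, add states with every successor in Z. Already a fixed point.
Sat(AF b) = {0, 3, 4, 5}
2 ∉ Sat(AF b) = {0, 3, 4, 5}, so the formula does not hold at 2.

No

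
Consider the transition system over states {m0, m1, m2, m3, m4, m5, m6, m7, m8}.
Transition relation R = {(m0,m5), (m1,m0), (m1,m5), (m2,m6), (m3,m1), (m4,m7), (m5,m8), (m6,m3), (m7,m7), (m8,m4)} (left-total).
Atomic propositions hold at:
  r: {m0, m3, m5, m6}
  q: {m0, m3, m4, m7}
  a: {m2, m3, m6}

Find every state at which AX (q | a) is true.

Sat(q | a) = {m0, m2, m3, m4, m6, m7}
Sat(AX (q | a)) = {s : every successor in {m0, m2, m3, m4, m6, m7}} = {m2, m4, m6, m7, m8}

{m2, m4, m6, m7, m8}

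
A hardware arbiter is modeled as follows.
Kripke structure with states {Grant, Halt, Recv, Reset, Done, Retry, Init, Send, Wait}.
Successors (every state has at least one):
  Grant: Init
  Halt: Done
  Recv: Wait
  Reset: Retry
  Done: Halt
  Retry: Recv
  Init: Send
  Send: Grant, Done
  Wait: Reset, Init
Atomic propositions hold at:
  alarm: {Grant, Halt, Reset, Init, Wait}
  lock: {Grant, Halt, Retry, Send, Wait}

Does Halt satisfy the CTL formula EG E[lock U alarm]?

No

E[lock U alarm]: least fixpoint, start Z0 = Sat(alarm) = {Grant, Halt, Reset, Init, Wait}, add states in Sat(lock) with some successor in Z. Z1 = {Grant, Halt, Reset, Init, Send, Wait}; fixed.
Sat(E[lock U alarm]) = {Grant, Halt, Reset, Init, Send, Wait}
EG E[lock U alarm]: greatest fixpoint, start Z0 = {Grant, Halt, Reset, Init, Send, Wait}, keep only states in Sat with some successor in Z. Z1 = {Grant, Init, Send, Wait}; fixed.
Sat(EG E[lock U alarm]) = {Grant, Init, Send, Wait}
Halt ∉ Sat(EG E[lock U alarm]) = {Grant, Init, Send, Wait}, so the formula does not hold at Halt.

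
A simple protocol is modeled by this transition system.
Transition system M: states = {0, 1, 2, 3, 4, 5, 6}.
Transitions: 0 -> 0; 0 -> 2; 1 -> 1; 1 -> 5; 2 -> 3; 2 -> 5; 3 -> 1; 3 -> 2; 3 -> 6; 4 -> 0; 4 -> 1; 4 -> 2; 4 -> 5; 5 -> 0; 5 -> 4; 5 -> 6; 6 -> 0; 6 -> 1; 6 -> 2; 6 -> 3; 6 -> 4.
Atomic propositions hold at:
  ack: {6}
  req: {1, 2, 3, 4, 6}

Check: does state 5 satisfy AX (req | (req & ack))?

No

Sat(req & ack) = {6}
Sat(req | (req & ack)) = {1, 2, 3, 4, 6}
Sat(AX (req | (req & ack))) = {s : every successor in {1, 2, 3, 4, 6}} = {3}
5 ∉ Sat(AX (req | (req & ack))) = {3}, so the formula does not hold at 5.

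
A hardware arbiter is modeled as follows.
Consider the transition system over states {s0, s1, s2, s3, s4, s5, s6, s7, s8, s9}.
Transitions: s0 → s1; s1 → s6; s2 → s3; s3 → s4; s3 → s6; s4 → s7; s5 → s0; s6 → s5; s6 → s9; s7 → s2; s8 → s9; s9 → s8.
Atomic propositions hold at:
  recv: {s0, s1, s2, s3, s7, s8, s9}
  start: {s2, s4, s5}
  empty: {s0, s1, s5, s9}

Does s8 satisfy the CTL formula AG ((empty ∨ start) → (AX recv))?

Sat(empty ∨ start) = {s0, s1, s2, s4, s5, s9}
Sat(AX recv) = {s : every successor in {s0, s1, s2, s3, s7, s8, s9}} = {s0, s2, s4, s5, s7, s8, s9}
Sat((empty ∨ start) → (AX recv)) = {s0, s2, s3, s4, s5, s6, s7, s8, s9}
AG ((empty ∨ start) → (AX recv)): greatest fixpoint, start Z0 = {s0, s2, s3, s4, s5, s6, s7, s8, s9}, keep only states in Sat with every successor in Z. Z1 = {s2, s3, s4, s5, s6, s7, s8, s9}; Z2 = {s2, s3, s4, s6, s7, s8, s9}; Z3 = {s2, s3, s4, s7, s8, s9}; Z4 = {s2, s4, s7, s8, s9}; Z5 = {s4, s7, s8, s9}; Z6 = {s4, s8, s9}; Z7 = {s8, s9}; fixed.
Sat(AG ((empty ∨ start) → (AX recv))) = {s8, s9}
s8 ∈ Sat(AG ((empty ∨ start) → (AX recv))) = {s8, s9}, so the formula holds at s8.

Yes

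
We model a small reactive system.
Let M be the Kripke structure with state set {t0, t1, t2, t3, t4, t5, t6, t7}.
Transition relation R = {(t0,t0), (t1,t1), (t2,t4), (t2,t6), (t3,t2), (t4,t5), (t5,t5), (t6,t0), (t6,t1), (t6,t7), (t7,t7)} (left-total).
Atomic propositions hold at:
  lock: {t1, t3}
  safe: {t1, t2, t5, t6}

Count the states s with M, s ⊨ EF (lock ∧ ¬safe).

1

Sat(¬safe) = {t0, t3, t4, t7}
Sat(lock ∧ ¬safe) = {t3}
EF (lock ∧ ¬safe): least fixpoint, start Z0 = {t3}, add states with some successor in Z. Already a fixed point.
Sat(EF (lock ∧ ¬safe)) = {t3}
|Sat(EF (lock ∧ ¬safe))| = |{t3}| = 1.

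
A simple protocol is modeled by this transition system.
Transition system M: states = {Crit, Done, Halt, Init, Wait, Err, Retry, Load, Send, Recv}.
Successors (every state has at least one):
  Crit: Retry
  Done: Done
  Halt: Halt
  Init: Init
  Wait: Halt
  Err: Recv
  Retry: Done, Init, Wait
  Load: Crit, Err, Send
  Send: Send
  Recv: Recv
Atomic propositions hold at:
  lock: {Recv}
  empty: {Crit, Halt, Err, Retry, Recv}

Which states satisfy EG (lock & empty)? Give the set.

Sat(lock & empty) = {Recv}
EG (lock & empty): greatest fixpoint, start Z0 = {Recv}, keep only states in Sat with some successor in Z. Already a fixed point.
Sat(EG (lock & empty)) = {Recv}

{Recv}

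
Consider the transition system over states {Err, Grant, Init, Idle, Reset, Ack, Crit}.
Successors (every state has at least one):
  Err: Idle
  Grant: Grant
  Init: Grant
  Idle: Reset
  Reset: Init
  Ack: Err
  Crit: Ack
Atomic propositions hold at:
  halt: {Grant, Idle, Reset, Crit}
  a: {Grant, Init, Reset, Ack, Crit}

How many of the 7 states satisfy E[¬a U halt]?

5

Sat(¬a) = {Err, Idle}
E[¬a U halt]: least fixpoint, start Z0 = Sat(halt) = {Grant, Idle, Reset, Crit}, add states in Sat(¬a) with some successor in Z. Z1 = {Err, Grant, Idle, Reset, Crit}; fixed.
Sat(E[¬a U halt]) = {Err, Grant, Idle, Reset, Crit}
|Sat(E[¬a U halt])| = |{Err, Grant, Idle, Reset, Crit}| = 5.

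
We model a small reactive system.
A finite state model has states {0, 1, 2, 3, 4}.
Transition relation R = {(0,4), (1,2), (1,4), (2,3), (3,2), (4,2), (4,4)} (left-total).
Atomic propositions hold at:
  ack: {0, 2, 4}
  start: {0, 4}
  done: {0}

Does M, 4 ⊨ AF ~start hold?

Sat(~start) = {1, 2, 3}
AF ~start: least fixpoint, start Z0 = {1, 2, 3}, add states with every successor in Z. Already a fixed point.
Sat(AF ~start) = {1, 2, 3}
4 ∉ Sat(AF ~start) = {1, 2, 3}, so the formula does not hold at 4.

No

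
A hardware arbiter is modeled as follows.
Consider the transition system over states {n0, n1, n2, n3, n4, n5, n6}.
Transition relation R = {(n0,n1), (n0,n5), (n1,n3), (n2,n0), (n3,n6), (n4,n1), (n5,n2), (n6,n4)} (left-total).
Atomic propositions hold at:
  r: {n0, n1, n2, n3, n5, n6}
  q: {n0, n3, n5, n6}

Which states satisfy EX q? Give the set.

Sat(EX q) = {s : some successor in {n0, n3, n5, n6}} = {n0, n1, n2, n3}

{n0, n1, n2, n3}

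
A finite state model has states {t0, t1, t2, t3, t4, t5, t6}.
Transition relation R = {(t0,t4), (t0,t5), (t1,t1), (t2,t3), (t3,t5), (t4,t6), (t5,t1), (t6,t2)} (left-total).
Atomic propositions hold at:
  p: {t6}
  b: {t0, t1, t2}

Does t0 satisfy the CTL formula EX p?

No

Sat(EX p) = {s : some successor in {t6}} = {t4}
t0 ∉ Sat(EX p) = {t4}, so the formula does not hold at t0.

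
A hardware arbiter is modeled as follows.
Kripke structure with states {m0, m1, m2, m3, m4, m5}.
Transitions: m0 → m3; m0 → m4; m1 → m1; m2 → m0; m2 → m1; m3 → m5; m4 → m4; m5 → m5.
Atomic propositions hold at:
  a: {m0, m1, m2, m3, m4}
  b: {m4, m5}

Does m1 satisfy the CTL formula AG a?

Yes

AG a: greatest fixpoint, start Z0 = {m0, m1, m2, m3, m4}, keep only states in Sat with every successor in Z. Z1 = {m0, m1, m2, m4}; Z2 = {m1, m2, m4}; Z3 = {m1, m4}; fixed.
Sat(AG a) = {m1, m4}
m1 ∈ Sat(AG a) = {m1, m4}, so the formula holds at m1.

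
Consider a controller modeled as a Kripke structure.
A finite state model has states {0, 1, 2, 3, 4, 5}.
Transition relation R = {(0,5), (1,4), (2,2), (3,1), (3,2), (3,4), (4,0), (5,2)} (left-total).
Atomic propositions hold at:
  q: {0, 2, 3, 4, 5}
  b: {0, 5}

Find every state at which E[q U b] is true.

E[q U b]: least fixpoint, start Z0 = Sat(b) = {0, 5}, add states in Sat(q) with some successor in Z. Z1 = {0, 4, 5}; Z2 = {0, 3, 4, 5}; fixed.
Sat(E[q U b]) = {0, 3, 4, 5}

{0, 3, 4, 5}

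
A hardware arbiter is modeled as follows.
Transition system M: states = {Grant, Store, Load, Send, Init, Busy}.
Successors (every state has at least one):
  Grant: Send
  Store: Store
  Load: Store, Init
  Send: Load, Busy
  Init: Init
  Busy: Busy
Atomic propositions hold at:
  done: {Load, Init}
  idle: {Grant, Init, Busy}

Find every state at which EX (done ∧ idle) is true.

Sat(done ∧ idle) = {Init}
Sat(EX (done ∧ idle)) = {s : some successor in {Init}} = {Load, Init}

{Load, Init}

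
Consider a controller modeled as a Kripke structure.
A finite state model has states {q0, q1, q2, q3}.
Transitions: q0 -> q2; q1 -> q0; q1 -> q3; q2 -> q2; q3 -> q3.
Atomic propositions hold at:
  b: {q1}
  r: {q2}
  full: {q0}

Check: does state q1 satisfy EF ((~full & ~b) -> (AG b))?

Yes

Sat(~full) = {q1, q2, q3}
Sat(~b) = {q0, q2, q3}
Sat(~full & ~b) = {q2, q3}
AG b: greatest fixpoint, start Z0 = {q1}, keep only states in Sat with every successor in Z. Z1 = ∅; fixed.
Sat(AG b) = ∅
Sat((~full & ~b) -> (AG b)) = {q0, q1}
EF ((~full & ~b) -> (AG b)): least fixpoint, start Z0 = {q0, q1}, add states with some successor in Z. Already a fixed point.
Sat(EF ((~full & ~b) -> (AG b))) = {q0, q1}
q1 ∈ Sat(EF ((~full & ~b) -> (AG b))) = {q0, q1}, so the formula holds at q1.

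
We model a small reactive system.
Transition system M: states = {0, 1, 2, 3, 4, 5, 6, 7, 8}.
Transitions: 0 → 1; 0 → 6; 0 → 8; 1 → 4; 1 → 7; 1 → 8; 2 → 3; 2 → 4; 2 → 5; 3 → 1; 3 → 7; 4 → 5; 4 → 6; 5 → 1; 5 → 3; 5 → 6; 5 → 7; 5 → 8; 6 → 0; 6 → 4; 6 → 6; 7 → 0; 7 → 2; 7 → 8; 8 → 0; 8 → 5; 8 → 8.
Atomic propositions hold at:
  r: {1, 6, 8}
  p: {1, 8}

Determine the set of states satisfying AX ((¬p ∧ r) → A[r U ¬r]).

{1, 2, 3, 7, 8}

Sat(¬p) = {0, 2, 3, 4, 5, 6, 7}
Sat(¬p ∧ r) = {6}
Sat(¬r) = {0, 2, 3, 4, 5, 7}
A[r U ¬r]: least fixpoint, start Z0 = Sat(¬r) = {0, 2, 3, 4, 5, 7}, add states in Sat(r) with every successor in Z. Already a fixed point.
Sat(A[r U ¬r]) = {0, 2, 3, 4, 5, 7}
Sat((¬p ∧ r) → A[r U ¬r]) = {0, 1, 2, 3, 4, 5, 7, 8}
Sat(AX ((¬p ∧ r) → A[r U ¬r])) = {s : every successor in {0, 1, 2, 3, 4, 5, 7, 8}} = {1, 2, 3, 7, 8}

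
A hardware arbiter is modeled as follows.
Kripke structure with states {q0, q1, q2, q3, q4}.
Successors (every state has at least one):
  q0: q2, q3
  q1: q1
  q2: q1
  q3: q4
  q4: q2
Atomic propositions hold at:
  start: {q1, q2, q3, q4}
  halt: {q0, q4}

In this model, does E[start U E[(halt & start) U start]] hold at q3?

Yes

Sat(halt & start) = {q4}
E[(halt & start) U start]: least fixpoint, start Z0 = Sat(start) = {q1, q2, q3, q4}, add states in Sat(halt & start) with some successor in Z. Already a fixed point.
Sat(E[(halt & start) U start]) = {q1, q2, q3, q4}
E[start U E[(halt & start) U start]]: least fixpoint, start Z0 = Sat(E[(halt & start) U start]) = {q1, q2, q3, q4}, add states in Sat(start) with some successor in Z. Already a fixed point.
Sat(E[start U E[(halt & start) U start]]) = {q1, q2, q3, q4}
q3 ∈ Sat(E[start U E[(halt & start) U start]]) = {q1, q2, q3, q4}, so the formula holds at q3.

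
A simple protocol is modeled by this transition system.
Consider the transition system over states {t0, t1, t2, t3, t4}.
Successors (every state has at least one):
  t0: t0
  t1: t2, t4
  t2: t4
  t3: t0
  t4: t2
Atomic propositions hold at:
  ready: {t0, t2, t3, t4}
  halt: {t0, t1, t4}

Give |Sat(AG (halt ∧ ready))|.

1

Sat(halt ∧ ready) = {t0, t4}
AG (halt ∧ ready): greatest fixpoint, start Z0 = {t0, t4}, keep only states in Sat with every successor in Z. Z1 = {t0}; fixed.
Sat(AG (halt ∧ ready)) = {t0}
|Sat(AG (halt ∧ ready))| = |{t0}| = 1.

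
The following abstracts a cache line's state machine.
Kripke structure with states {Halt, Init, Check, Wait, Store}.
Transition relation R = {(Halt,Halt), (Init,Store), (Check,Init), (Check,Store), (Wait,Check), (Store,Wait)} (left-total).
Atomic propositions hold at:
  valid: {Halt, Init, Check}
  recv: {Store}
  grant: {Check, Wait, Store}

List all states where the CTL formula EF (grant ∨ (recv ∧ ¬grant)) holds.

{Init, Check, Wait, Store}

Sat(¬grant) = {Halt, Init}
Sat(recv ∧ ¬grant) = ∅
Sat(grant ∨ (recv ∧ ¬grant)) = {Check, Wait, Store}
EF (grant ∨ (recv ∧ ¬grant)): least fixpoint, start Z0 = {Check, Wait, Store}, add states with some successor in Z. Z1 = {Init, Check, Wait, Store}; fixed.
Sat(EF (grant ∨ (recv ∧ ¬grant))) = {Init, Check, Wait, Store}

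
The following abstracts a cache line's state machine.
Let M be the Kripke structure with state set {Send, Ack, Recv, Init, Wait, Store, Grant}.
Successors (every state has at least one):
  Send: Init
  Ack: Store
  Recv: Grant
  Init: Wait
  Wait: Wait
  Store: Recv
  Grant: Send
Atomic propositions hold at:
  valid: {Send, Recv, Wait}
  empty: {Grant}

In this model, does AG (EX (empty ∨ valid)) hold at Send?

No

Sat(empty ∨ valid) = {Send, Recv, Wait, Grant}
Sat(EX (empty ∨ valid)) = {s : some successor in {Send, Recv, Wait, Grant}} = {Recv, Init, Wait, Store, Grant}
AG (EX (empty ∨ valid)): greatest fixpoint, start Z0 = {Recv, Init, Wait, Store, Grant}, keep only states in Sat with every successor in Z. Z1 = {Recv, Init, Wait, Store}; Z2 = {Init, Wait, Store}; Z3 = {Init, Wait}; fixed.
Sat(AG (EX (empty ∨ valid))) = {Init, Wait}
Send ∉ Sat(AG (EX (empty ∨ valid))) = {Init, Wait}, so the formula does not hold at Send.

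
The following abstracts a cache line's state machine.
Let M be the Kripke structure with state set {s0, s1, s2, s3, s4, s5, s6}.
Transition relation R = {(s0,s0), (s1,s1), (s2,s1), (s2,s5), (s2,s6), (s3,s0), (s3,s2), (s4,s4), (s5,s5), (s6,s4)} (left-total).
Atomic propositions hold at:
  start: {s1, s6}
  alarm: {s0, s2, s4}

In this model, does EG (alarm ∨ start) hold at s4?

Yes

Sat(alarm ∨ start) = {s0, s1, s2, s4, s6}
EG (alarm ∨ start): greatest fixpoint, start Z0 = {s0, s1, s2, s4, s6}, keep only states in Sat with some successor in Z. Already a fixed point.
Sat(EG (alarm ∨ start)) = {s0, s1, s2, s4, s6}
s4 ∈ Sat(EG (alarm ∨ start)) = {s0, s1, s2, s4, s6}, so the formula holds at s4.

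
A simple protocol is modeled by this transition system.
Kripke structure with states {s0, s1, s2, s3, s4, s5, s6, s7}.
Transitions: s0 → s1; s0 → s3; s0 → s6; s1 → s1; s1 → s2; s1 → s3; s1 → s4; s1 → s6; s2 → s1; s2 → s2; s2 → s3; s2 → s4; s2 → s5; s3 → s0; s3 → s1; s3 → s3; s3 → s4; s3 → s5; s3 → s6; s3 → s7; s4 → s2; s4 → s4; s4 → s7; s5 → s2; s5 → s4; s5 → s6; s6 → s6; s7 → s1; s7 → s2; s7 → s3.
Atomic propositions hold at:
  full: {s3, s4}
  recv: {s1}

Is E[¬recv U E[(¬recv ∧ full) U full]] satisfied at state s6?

Sat(¬recv) = {s0, s2, s3, s4, s5, s6, s7}
Sat(¬recv ∧ full) = {s3, s4}
E[(¬recv ∧ full) U full]: least fixpoint, start Z0 = Sat(full) = {s3, s4}, add states in Sat(¬recv ∧ full) with some successor in Z. Already a fixed point.
Sat(E[(¬recv ∧ full) U full]) = {s3, s4}
E[¬recv U E[(¬recv ∧ full) U full]]: least fixpoint, start Z0 = Sat(E[(¬recv ∧ full) U full]) = {s3, s4}, add states in Sat(¬recv) with some successor in Z. Z1 = {s0, s2, s3, s4, s5, s7}; fixed.
Sat(E[¬recv U E[(¬recv ∧ full) U full]]) = {s0, s2, s3, s4, s5, s7}
s6 ∉ Sat(E[¬recv U E[(¬recv ∧ full) U full]]) = {s0, s2, s3, s4, s5, s7}, so the formula does not hold at s6.

No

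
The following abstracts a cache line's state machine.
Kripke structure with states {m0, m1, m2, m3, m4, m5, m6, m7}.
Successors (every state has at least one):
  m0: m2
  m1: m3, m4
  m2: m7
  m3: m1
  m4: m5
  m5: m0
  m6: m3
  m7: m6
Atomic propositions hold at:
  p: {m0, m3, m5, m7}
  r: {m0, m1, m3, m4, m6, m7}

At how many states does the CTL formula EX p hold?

Sat(EX p) = {s : some successor in {m0, m3, m5, m7}} = {m1, m2, m4, m5, m6}
|Sat(EX p)| = |{m1, m2, m4, m5, m6}| = 5.

5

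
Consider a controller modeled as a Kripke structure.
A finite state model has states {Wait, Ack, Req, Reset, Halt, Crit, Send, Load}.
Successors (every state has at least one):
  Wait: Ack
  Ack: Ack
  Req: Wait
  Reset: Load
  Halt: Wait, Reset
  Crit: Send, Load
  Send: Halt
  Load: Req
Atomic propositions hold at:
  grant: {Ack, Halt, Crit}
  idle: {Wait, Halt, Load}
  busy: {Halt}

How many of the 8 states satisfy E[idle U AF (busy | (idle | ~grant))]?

Sat(~grant) = {Wait, Req, Reset, Send, Load}
Sat(idle | ~grant) = {Wait, Req, Reset, Halt, Send, Load}
Sat(busy | (idle | ~grant)) = {Wait, Req, Reset, Halt, Send, Load}
AF (busy | (idle | ~grant)): least fixpoint, start Z0 = {Wait, Req, Reset, Halt, Send, Load}, add states with every successor in Z. Z1 = {Wait, Req, Reset, Halt, Crit, Send, Load}; fixed.
Sat(AF (busy | (idle | ~grant))) = {Wait, Req, Reset, Halt, Crit, Send, Load}
E[idle U AF (busy | (idle | ~grant))]: least fixpoint, start Z0 = Sat(AF (busy | (idle | ~grant))) = {Wait, Req, Reset, Halt, Crit, Send, Load}, add states in Sat(idle) with some successor in Z. Already a fixed point.
Sat(E[idle U AF (busy | (idle | ~grant))]) = {Wait, Req, Reset, Halt, Crit, Send, Load}
|Sat(E[idle U AF (busy | (idle | ~grant))])| = |{Wait, Req, Reset, Halt, Crit, Send, Load}| = 7.

7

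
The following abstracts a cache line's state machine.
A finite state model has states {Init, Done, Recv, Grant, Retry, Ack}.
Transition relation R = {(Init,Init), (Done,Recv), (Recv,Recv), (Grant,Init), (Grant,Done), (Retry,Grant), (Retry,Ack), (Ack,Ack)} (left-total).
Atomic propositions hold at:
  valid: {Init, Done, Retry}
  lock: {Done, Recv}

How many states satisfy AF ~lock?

4

Sat(~lock) = {Init, Grant, Retry, Ack}
AF ~lock: least fixpoint, start Z0 = {Init, Grant, Retry, Ack}, add states with every successor in Z. Already a fixed point.
Sat(AF ~lock) = {Init, Grant, Retry, Ack}
|Sat(AF ~lock)| = |{Init, Grant, Retry, Ack}| = 4.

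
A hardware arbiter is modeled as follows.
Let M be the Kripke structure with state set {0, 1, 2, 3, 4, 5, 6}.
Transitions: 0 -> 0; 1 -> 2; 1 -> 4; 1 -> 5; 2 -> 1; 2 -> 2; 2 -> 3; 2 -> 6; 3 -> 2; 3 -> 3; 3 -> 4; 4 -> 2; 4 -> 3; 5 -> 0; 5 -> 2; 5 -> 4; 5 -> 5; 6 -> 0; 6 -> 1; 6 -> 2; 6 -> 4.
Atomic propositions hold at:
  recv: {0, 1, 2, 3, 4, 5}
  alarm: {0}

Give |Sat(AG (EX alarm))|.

1

Sat(EX alarm) = {s : some successor in {0}} = {0, 5, 6}
AG (EX alarm): greatest fixpoint, start Z0 = {0, 5, 6}, keep only states in Sat with every successor in Z. Z1 = {0}; fixed.
Sat(AG (EX alarm)) = {0}
|Sat(AG (EX alarm))| = |{0}| = 1.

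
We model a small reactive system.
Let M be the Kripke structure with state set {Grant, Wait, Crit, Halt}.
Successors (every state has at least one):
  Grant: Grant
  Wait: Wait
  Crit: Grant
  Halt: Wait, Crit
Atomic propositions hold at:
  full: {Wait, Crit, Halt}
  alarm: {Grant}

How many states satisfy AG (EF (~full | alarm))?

Sat(~full) = {Grant}
Sat(~full | alarm) = {Grant}
EF (~full | alarm): least fixpoint, start Z0 = {Grant}, add states with some successor in Z. Z1 = {Grant, Crit}; Z2 = {Grant, Crit, Halt}; fixed.
Sat(EF (~full | alarm)) = {Grant, Crit, Halt}
AG (EF (~full | alarm)): greatest fixpoint, start Z0 = {Grant, Crit, Halt}, keep only states in Sat with every successor in Z. Z1 = {Grant, Crit}; fixed.
Sat(AG (EF (~full | alarm))) = {Grant, Crit}
|Sat(AG (EF (~full | alarm)))| = |{Grant, Crit}| = 2.

2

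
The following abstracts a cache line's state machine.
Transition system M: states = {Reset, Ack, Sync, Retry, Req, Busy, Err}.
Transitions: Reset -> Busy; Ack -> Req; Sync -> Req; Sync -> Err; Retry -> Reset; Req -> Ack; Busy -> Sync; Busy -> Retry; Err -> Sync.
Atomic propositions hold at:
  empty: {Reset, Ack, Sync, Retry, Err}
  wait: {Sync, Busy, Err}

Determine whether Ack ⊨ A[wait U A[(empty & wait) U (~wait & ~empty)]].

No

Sat(empty & wait) = {Sync, Err}
Sat(~wait) = {Reset, Ack, Retry, Req}
Sat(~empty) = {Req, Busy}
Sat(~wait & ~empty) = {Req}
A[(empty & wait) U (~wait & ~empty)]: least fixpoint, start Z0 = Sat((~wait & ~empty)) = {Req}, add states in Sat(empty & wait) with every successor in Z. Already a fixed point.
Sat(A[(empty & wait) U (~wait & ~empty)]) = {Req}
A[wait U A[(empty & wait) U (~wait & ~empty)]]: least fixpoint, start Z0 = Sat(A[(empty & wait) U (~wait & ~empty)]) = {Req}, add states in Sat(wait) with every successor in Z. Already a fixed point.
Sat(A[wait U A[(empty & wait) U (~wait & ~empty)]]) = {Req}
Ack ∉ Sat(A[wait U A[(empty & wait) U (~wait & ~empty)]]) = {Req}, so the formula does not hold at Ack.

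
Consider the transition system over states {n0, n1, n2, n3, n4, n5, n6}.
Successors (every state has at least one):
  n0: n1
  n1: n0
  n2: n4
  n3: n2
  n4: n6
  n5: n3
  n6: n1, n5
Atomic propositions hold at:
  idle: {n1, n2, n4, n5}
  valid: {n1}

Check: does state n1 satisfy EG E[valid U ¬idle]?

Sat(¬idle) = {n0, n3, n6}
E[valid U ¬idle]: least fixpoint, start Z0 = Sat(¬idle) = {n0, n3, n6}, add states in Sat(valid) with some successor in Z. Z1 = {n0, n1, n3, n6}; fixed.
Sat(E[valid U ¬idle]) = {n0, n1, n3, n6}
EG E[valid U ¬idle]: greatest fixpoint, start Z0 = {n0, n1, n3, n6}, keep only states in Sat with some successor in Z. Z1 = {n0, n1, n6}; fixed.
Sat(EG E[valid U ¬idle]) = {n0, n1, n6}
n1 ∈ Sat(EG E[valid U ¬idle]) = {n0, n1, n6}, so the formula holds at n1.

Yes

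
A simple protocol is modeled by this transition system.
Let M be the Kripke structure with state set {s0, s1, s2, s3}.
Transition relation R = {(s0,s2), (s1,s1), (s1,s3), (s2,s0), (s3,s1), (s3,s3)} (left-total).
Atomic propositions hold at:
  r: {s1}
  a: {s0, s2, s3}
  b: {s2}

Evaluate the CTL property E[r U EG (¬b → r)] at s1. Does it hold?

Sat(¬b) = {s0, s1, s3}
Sat(¬b → r) = {s1, s2}
EG (¬b → r): greatest fixpoint, start Z0 = {s1, s2}, keep only states in Sat with some successor in Z. Z1 = {s1}; fixed.
Sat(EG (¬b → r)) = {s1}
E[r U EG (¬b → r)]: least fixpoint, start Z0 = Sat(EG (¬b → r)) = {s1}, add states in Sat(r) with some successor in Z. Already a fixed point.
Sat(E[r U EG (¬b → r)]) = {s1}
s1 ∈ Sat(E[r U EG (¬b → r)]) = {s1}, so the formula holds at s1.

Yes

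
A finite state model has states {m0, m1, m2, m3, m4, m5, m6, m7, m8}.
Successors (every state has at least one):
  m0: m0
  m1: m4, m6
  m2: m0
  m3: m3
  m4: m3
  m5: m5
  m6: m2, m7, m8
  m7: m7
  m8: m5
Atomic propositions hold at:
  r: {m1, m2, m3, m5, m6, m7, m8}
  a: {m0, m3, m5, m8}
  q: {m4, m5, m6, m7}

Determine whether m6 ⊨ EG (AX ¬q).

No

Sat(¬q) = {m0, m1, m2, m3, m8}
Sat(AX ¬q) = {s : every successor in {m0, m1, m2, m3, m8}} = {m0, m2, m3, m4}
EG (AX ¬q): greatest fixpoint, start Z0 = {m0, m2, m3, m4}, keep only states in Sat with some successor in Z. Already a fixed point.
Sat(EG (AX ¬q)) = {m0, m2, m3, m4}
m6 ∉ Sat(EG (AX ¬q)) = {m0, m2, m3, m4}, so the formula does not hold at m6.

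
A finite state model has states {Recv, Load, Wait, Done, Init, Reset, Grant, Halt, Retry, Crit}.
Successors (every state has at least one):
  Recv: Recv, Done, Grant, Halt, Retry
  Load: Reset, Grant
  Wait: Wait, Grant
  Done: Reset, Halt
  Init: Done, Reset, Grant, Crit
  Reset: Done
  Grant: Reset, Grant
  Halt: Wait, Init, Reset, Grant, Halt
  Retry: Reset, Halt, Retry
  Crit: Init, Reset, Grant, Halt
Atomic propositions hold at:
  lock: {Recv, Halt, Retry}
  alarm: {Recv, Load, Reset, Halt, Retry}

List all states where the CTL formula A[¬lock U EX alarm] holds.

{Recv, Load, Done, Init, Reset, Grant, Halt, Retry, Crit}

Sat(¬lock) = {Load, Wait, Done, Init, Reset, Grant, Crit}
Sat(EX alarm) = {s : some successor in {Recv, Load, Reset, Halt, Retry}} = {Recv, Load, Done, Init, Grant, Halt, Retry, Crit}
A[¬lock U EX alarm]: least fixpoint, start Z0 = Sat(EX alarm) = {Recv, Load, Done, Init, Grant, Halt, Retry, Crit}, add states in Sat(¬lock) with every successor in Z. Z1 = {Recv, Load, Done, Init, Reset, Grant, Halt, Retry, Crit}; fixed.
Sat(A[¬lock U EX alarm]) = {Recv, Load, Done, Init, Reset, Grant, Halt, Retry, Crit}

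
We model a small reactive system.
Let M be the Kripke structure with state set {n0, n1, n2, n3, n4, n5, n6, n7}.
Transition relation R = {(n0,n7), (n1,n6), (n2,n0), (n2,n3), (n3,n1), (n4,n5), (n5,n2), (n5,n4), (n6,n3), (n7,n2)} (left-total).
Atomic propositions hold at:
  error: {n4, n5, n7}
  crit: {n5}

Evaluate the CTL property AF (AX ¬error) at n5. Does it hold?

Sat(¬error) = {n0, n1, n2, n3, n6}
Sat(AX ¬error) = {s : every successor in {n0, n1, n2, n3, n6}} = {n1, n2, n3, n6, n7}
AF (AX ¬error): least fixpoint, start Z0 = {n1, n2, n3, n6, n7}, add states with every successor in Z. Z1 = {n0, n1, n2, n3, n6, n7}; fixed.
Sat(AF (AX ¬error)) = {n0, n1, n2, n3, n6, n7}
n5 ∉ Sat(AF (AX ¬error)) = {n0, n1, n2, n3, n6, n7}, so the formula does not hold at n5.

No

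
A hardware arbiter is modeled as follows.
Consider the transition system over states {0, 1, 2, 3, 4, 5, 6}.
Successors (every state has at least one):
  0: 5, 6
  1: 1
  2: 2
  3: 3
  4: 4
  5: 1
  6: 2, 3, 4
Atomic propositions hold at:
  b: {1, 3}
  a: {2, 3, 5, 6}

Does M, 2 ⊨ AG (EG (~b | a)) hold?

Sat(~b) = {0, 2, 4, 5, 6}
Sat(~b | a) = {0, 2, 3, 4, 5, 6}
EG (~b | a): greatest fixpoint, start Z0 = {0, 2, 3, 4, 5, 6}, keep only states in Sat with some successor in Z. Z1 = {0, 2, 3, 4, 6}; fixed.
Sat(EG (~b | a)) = {0, 2, 3, 4, 6}
AG (EG (~b | a)): greatest fixpoint, start Z0 = {0, 2, 3, 4, 6}, keep only states in Sat with every successor in Z. Z1 = {2, 3, 4, 6}; fixed.
Sat(AG (EG (~b | a))) = {2, 3, 4, 6}
2 ∈ Sat(AG (EG (~b | a))) = {2, 3, 4, 6}, so the formula holds at 2.

Yes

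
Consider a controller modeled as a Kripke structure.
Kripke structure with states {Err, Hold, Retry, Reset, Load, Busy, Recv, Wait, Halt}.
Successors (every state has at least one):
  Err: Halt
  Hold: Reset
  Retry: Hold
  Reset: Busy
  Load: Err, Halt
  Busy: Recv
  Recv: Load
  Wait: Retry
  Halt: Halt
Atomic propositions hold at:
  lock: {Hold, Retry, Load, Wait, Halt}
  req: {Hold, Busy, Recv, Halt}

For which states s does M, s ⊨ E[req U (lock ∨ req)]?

{Hold, Retry, Load, Busy, Recv, Wait, Halt}

Sat(lock ∨ req) = {Hold, Retry, Load, Busy, Recv, Wait, Halt}
E[req U (lock ∨ req)]: least fixpoint, start Z0 = Sat((lock ∨ req)) = {Hold, Retry, Load, Busy, Recv, Wait, Halt}, add states in Sat(req) with some successor in Z. Already a fixed point.
Sat(E[req U (lock ∨ req)]) = {Hold, Retry, Load, Busy, Recv, Wait, Halt}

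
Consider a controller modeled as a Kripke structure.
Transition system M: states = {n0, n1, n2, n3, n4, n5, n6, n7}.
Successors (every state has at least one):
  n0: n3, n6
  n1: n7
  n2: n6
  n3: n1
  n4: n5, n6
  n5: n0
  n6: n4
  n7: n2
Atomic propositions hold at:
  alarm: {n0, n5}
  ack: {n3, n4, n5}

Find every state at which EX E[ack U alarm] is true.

{n4, n5, n6}

E[ack U alarm]: least fixpoint, start Z0 = Sat(alarm) = {n0, n5}, add states in Sat(ack) with some successor in Z. Z1 = {n0, n4, n5}; fixed.
Sat(E[ack U alarm]) = {n0, n4, n5}
Sat(EX E[ack U alarm]) = {s : some successor in {n0, n4, n5}} = {n4, n5, n6}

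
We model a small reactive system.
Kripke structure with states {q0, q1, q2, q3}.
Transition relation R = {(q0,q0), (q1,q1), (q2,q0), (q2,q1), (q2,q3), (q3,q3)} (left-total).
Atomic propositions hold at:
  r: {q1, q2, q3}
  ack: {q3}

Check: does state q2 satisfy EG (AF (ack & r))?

Sat(ack & r) = {q3}
AF (ack & r): least fixpoint, start Z0 = {q3}, add states with every successor in Z. Already a fixed point.
Sat(AF (ack & r)) = {q3}
EG (AF (ack & r)): greatest fixpoint, start Z0 = {q3}, keep only states in Sat with some successor in Z. Already a fixed point.
Sat(EG (AF (ack & r))) = {q3}
q2 ∉ Sat(EG (AF (ack & r))) = {q3}, so the formula does not hold at q2.

No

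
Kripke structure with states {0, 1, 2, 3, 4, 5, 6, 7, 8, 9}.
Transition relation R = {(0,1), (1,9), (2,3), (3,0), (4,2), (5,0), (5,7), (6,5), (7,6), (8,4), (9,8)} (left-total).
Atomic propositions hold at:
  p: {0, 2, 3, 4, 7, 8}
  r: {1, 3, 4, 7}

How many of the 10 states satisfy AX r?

3

Sat(AX r) = {s : every successor in {1, 3, 4, 7}} = {0, 2, 8}
|Sat(AX r)| = |{0, 2, 8}| = 3.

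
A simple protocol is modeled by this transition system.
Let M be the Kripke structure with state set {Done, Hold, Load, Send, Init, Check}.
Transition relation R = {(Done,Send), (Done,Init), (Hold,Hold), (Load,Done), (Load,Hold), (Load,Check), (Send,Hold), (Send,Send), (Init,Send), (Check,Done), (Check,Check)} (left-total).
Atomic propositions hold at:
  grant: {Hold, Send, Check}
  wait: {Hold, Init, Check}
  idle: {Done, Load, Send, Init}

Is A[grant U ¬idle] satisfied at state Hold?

Sat(¬idle) = {Hold, Check}
A[grant U ¬idle]: least fixpoint, start Z0 = Sat(¬idle) = {Hold, Check}, add states in Sat(grant) with every successor in Z. Already a fixed point.
Sat(A[grant U ¬idle]) = {Hold, Check}
Hold ∈ Sat(A[grant U ¬idle]) = {Hold, Check}, so the formula holds at Hold.

Yes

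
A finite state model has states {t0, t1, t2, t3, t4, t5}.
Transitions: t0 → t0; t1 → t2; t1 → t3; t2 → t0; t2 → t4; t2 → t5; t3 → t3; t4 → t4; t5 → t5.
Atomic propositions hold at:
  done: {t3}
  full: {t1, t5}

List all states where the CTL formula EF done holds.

EF done: least fixpoint, start Z0 = {t3}, add states with some successor in Z. Z1 = {t1, t3}; fixed.
Sat(EF done) = {t1, t3}

{t1, t3}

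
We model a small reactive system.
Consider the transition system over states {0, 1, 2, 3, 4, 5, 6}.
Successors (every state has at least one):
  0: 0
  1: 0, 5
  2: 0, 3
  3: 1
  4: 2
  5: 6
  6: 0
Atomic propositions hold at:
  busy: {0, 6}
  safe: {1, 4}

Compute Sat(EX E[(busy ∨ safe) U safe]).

Sat(busy ∨ safe) = {0, 1, 4, 6}
E[(busy ∨ safe) U safe]: least fixpoint, start Z0 = Sat(safe) = {1, 4}, add states in Sat(busy ∨ safe) with some successor in Z. Already a fixed point.
Sat(E[(busy ∨ safe) U safe]) = {1, 4}
Sat(EX E[(busy ∨ safe) U safe]) = {s : some successor in {1, 4}} = {3}

{3}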